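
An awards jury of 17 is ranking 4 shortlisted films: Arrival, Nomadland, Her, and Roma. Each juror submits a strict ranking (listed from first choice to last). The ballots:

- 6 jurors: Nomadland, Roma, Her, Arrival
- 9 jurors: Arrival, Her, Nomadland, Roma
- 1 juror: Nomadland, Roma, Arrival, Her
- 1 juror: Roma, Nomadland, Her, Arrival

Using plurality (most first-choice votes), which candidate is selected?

Arrival

First-place votes: Arrival 9, Nomadland 7, Her 0, Roma 1.
Arrival has the most first-place votes.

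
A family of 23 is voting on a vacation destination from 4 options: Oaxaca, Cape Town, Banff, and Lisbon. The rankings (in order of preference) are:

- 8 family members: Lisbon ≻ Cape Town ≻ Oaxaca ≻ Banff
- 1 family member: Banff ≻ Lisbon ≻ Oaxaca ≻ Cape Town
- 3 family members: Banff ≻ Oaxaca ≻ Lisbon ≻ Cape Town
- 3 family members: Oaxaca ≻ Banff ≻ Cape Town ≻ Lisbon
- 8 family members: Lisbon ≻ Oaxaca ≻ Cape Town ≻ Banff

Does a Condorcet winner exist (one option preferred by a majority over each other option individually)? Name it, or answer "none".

Lisbon vs Oaxaca: 17–6 for Lisbon.
Lisbon vs Cape Town: 20–3 for Lisbon.
Lisbon vs Banff: 16–7 for Lisbon.
Lisbon beats every other option head-to-head.

Lisbon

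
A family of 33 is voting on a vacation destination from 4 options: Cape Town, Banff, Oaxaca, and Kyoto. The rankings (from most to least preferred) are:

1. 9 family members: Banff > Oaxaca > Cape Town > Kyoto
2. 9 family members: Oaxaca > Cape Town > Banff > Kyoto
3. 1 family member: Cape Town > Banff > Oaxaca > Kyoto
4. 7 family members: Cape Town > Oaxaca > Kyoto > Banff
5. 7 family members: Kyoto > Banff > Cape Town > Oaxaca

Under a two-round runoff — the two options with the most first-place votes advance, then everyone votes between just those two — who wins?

Round 1 first-place votes: Cape Town 8, Banff 9, Oaxaca 9, Kyoto 7.
Banff and Oaxaca advance.
Runoff: Banff is preferred to Oaxaca by 17 voters; Oaxaca by 16.
Banff wins the runoff.

Banff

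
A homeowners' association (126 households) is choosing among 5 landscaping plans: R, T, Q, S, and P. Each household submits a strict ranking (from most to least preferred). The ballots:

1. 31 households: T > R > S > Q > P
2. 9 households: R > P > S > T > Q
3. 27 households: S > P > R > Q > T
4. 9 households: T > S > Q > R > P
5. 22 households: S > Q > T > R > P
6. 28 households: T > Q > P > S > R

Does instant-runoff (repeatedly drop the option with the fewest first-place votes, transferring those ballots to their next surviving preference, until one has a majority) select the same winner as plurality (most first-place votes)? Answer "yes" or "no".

yes

Instant-runoff — R1 R 9, T 68, Q 0, S 49, P 0 (T winner). Winner: T.
Plurality — first-place votes: R 9, T 68, Q 0, S 49, P 0. Winner: T.
The two methods agree.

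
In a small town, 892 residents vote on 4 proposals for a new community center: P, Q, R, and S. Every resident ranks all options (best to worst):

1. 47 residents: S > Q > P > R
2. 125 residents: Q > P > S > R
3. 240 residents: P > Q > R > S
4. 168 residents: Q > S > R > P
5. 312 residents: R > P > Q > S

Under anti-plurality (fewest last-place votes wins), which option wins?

Last-place votes: P 168, Q 0, R 172, S 552.
Q is ranked last by the fewest voters, so Q wins.

Q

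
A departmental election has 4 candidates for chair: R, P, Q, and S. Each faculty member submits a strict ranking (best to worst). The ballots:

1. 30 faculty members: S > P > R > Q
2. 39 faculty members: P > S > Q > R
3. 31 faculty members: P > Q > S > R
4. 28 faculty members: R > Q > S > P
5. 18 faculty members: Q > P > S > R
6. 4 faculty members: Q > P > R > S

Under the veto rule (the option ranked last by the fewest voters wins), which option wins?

Last-place votes: R 88, P 28, Q 30, S 4.
S is ranked last by the fewest voters, so S wins.

S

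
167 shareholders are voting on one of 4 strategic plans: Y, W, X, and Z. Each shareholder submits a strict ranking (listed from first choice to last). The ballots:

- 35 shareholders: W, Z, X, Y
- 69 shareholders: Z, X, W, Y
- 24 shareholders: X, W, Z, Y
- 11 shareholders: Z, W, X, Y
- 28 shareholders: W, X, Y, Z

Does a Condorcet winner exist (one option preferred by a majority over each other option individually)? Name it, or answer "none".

none

Checking pairwise contests:
W beats Y 167–0.
X beats W 93–74.
Z beats X 115–52.
W beats Z 87–80.
Every option loses at least one head-to-head, so there is no Condorcet winner.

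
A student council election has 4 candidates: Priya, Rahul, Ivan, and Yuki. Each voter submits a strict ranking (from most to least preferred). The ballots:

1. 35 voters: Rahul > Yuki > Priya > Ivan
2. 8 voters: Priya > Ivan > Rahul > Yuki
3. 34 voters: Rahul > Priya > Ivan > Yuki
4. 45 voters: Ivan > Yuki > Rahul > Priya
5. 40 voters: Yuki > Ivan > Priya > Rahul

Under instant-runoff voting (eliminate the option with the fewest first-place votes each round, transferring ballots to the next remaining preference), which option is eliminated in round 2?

Round 1: Priya 8, Rahul 69, Ivan 45, Yuki 40. Eliminate Priya.
Round 2: Rahul 69, Ivan 53, Yuki 40. Eliminate Yuki.

Yuki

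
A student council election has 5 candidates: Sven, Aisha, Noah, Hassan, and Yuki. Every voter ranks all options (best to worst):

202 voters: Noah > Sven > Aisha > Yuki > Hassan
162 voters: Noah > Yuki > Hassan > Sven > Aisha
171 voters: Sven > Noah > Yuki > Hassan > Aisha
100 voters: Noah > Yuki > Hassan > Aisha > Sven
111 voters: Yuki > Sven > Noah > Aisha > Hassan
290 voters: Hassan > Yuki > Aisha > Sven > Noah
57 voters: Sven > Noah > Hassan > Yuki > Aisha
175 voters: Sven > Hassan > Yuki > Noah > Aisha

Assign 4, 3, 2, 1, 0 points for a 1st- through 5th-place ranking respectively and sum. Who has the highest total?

Sven: 202·3 + 162·1 + 171·4 + 100·0 + 111·3 + 290·1 + 57·4 + 175·4 = 3003
Aisha: 202·2 + 162·0 + 171·0 + 100·1 + 111·1 + 290·2 + 57·0 + 175·0 = 1195
Noah: 202·4 + 162·4 + 171·3 + 100·4 + 111·2 + 290·0 + 57·3 + 175·1 = 2937
Hassan: 202·0 + 162·2 + 171·1 + 100·2 + 111·0 + 290·4 + 57·2 + 175·3 = 2494
Yuki: 202·1 + 162·3 + 171·2 + 100·3 + 111·4 + 290·3 + 57·1 + 175·2 = 3051
Yuki has the highest Borda score (3051).

Yuki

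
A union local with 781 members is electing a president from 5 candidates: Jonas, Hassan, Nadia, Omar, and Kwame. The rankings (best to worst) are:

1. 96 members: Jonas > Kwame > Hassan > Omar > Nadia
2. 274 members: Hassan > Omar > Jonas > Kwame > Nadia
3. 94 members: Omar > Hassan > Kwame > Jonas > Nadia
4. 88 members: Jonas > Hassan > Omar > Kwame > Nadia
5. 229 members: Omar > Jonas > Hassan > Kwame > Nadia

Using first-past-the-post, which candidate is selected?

First-place votes: Jonas 184, Hassan 274, Nadia 0, Omar 323, Kwame 0.
Omar has the most first-place votes.

Omar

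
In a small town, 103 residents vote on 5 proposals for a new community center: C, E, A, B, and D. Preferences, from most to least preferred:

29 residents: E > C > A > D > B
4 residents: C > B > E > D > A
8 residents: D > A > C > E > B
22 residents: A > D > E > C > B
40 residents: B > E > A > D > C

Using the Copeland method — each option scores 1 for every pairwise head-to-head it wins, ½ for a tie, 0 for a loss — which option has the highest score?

E

C: beats B; loses to E, A, and D → score 1.
E: beats C, A, B, and D → score 4.
A: beats C, B, and D; loses to E → score 3.
B: loses to C, E, A, and D → score 0.
D: beats C and B; loses to E and A → score 2.
E has the best pairwise record.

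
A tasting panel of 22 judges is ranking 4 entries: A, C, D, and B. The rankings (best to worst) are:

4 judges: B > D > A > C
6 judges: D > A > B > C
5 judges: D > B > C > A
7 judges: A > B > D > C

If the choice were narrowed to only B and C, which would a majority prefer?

Voters preferring B to C: 22; preferring C to B: 0.
B wins the head-to-head.

B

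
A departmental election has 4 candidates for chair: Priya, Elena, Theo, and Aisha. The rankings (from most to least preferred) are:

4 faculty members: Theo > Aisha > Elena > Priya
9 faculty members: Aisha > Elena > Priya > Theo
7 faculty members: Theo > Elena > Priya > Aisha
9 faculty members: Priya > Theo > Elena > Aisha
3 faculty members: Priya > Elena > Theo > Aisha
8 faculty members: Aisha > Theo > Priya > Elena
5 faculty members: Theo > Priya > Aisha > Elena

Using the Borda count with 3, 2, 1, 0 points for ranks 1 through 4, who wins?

Theo

Priya: 4·0 + 9·1 + 7·1 + 9·3 + 3·3 + 8·1 + 5·2 = 70
Elena: 4·1 + 9·2 + 7·2 + 9·1 + 3·2 + 8·0 + 5·0 = 51
Theo: 4·3 + 9·0 + 7·3 + 9·2 + 3·1 + 8·2 + 5·3 = 85
Aisha: 4·2 + 9·3 + 7·0 + 9·0 + 3·0 + 8·3 + 5·1 = 64
Theo has the highest Borda score (85).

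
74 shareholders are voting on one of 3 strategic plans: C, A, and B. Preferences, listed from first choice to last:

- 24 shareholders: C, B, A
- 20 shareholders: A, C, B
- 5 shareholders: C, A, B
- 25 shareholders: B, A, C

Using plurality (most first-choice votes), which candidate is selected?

C

First-place votes: C 29, A 20, B 25.
C has the most first-place votes.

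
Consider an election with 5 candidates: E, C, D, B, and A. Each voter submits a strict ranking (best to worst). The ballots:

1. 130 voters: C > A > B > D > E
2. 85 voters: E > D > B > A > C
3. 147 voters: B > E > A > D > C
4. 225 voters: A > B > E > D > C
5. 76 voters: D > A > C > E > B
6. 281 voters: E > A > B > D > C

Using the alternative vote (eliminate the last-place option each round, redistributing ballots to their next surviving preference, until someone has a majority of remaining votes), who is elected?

E

Round 1: E 366, C 130, D 76, B 147, A 225. Eliminate D.
Round 2: E 366, C 130, B 147, A 301. Eliminate C.
Round 3: E 366, B 147, A 431. Eliminate B.
Round 4: E 513, A 431. E has a majority.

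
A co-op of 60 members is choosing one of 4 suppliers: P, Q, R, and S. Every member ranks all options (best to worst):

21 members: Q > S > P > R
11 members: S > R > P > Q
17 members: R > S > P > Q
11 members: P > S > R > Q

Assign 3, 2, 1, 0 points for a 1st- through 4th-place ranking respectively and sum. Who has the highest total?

S

P: 21·1 + 11·1 + 17·1 + 11·3 = 82
Q: 21·3 + 11·0 + 17·0 + 11·0 = 63
R: 21·0 + 11·2 + 17·3 + 11·1 = 84
S: 21·2 + 11·3 + 17·2 + 11·2 = 131
S has the highest Borda score (131).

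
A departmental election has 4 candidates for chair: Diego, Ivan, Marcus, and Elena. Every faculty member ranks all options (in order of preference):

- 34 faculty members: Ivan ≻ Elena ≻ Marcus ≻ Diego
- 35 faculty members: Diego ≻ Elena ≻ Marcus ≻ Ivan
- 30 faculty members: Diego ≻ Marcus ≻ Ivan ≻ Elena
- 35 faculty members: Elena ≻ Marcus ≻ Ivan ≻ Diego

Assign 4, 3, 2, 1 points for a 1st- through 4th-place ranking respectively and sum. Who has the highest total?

Elena

Diego: 34·1 + 35·4 + 30·4 + 35·1 = 329
Ivan: 34·4 + 35·1 + 30·2 + 35·2 = 301
Marcus: 34·2 + 35·2 + 30·3 + 35·3 = 333
Elena: 34·3 + 35·3 + 30·1 + 35·4 = 377
Elena has the highest Borda score (377).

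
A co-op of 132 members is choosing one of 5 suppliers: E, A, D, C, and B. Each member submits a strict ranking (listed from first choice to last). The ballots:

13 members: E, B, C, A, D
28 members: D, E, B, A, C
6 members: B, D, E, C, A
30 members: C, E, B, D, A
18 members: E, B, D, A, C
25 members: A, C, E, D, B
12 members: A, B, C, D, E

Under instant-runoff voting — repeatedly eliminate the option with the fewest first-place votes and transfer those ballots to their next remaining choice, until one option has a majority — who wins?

Round 1: E 31, A 37, D 28, C 30, B 6. Eliminate B.
Round 2: E 31, A 37, D 34, C 30. Eliminate C.
Round 3: E 61, A 37, D 34. Eliminate D.
Round 4: E 95, A 37. E has a majority.

E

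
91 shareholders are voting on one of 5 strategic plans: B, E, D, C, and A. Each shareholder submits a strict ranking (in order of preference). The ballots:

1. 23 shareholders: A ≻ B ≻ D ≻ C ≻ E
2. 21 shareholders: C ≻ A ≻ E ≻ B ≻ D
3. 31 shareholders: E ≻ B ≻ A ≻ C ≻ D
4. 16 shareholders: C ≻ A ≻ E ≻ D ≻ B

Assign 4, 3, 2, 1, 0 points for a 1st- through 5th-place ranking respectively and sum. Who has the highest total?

A

B: 23·3 + 21·1 + 31·3 + 16·0 = 183
E: 23·0 + 21·2 + 31·4 + 16·2 = 198
D: 23·2 + 21·0 + 31·0 + 16·1 = 62
C: 23·1 + 21·4 + 31·1 + 16·4 = 202
A: 23·4 + 21·3 + 31·2 + 16·3 = 265
A has the highest Borda score (265).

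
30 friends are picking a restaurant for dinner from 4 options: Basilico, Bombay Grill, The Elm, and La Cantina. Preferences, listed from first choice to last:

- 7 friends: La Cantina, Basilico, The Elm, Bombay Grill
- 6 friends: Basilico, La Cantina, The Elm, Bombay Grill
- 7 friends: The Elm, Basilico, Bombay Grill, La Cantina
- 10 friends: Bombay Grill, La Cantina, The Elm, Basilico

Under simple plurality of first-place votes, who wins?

Bombay Grill

First-place votes: Basilico 6, Bombay Grill 10, The Elm 7, La Cantina 7.
Bombay Grill has the most first-place votes.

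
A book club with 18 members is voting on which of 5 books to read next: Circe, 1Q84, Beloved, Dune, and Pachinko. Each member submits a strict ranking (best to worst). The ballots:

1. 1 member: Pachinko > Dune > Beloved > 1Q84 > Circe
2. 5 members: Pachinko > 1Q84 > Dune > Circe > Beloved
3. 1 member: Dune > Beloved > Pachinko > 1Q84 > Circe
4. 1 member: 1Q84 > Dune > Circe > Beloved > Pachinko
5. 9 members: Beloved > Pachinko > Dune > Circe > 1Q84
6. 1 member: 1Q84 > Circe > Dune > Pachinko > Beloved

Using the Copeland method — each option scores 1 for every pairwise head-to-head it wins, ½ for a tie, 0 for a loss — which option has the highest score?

Circe: ties 1Q84; loses to Beloved, Dune, and Pachinko → score 0.5.
1Q84: ties Circe; loses to Beloved, Dune, and Pachinko → score 0.5.
Beloved: beats Circe, 1Q84, and Pachinko; ties Dune → score 3.5.
Dune: beats Circe and 1Q84; ties Beloved; loses to Pachinko → score 2.5.
Pachinko: beats Circe, 1Q84, and Dune; loses to Beloved → score 3.
Beloved has the best pairwise record.

Beloved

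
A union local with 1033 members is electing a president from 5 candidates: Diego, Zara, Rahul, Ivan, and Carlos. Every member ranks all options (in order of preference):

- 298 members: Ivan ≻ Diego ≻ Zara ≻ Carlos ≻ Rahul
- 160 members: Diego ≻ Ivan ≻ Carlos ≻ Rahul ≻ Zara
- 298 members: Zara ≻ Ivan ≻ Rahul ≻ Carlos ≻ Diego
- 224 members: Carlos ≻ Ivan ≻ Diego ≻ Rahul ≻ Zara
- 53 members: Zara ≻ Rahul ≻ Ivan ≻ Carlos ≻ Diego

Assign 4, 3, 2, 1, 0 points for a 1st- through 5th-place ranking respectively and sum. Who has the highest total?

Ivan

Diego: 298·3 + 160·4 + 298·0 + 224·2 + 53·0 = 1982
Zara: 298·2 + 160·0 + 298·4 + 224·0 + 53·4 = 2000
Rahul: 298·0 + 160·1 + 298·2 + 224·1 + 53·3 = 1139
Ivan: 298·4 + 160·3 + 298·3 + 224·3 + 53·2 = 3344
Carlos: 298·1 + 160·2 + 298·1 + 224·4 + 53·1 = 1865
Ivan has the highest Borda score (3344).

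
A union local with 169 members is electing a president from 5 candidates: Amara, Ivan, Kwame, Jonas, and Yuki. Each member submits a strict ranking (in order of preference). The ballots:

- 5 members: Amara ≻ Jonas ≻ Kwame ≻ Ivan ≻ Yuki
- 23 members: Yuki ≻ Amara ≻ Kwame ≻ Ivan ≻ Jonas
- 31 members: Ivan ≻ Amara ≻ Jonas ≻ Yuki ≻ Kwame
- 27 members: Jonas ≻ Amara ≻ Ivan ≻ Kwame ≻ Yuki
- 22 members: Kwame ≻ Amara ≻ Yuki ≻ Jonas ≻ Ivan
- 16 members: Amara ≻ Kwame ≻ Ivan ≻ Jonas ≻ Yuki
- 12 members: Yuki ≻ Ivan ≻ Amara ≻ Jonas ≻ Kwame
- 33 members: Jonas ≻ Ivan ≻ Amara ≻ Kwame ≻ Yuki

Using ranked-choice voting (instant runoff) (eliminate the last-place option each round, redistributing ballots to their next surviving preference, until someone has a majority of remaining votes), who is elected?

Round 1: Amara 21, Ivan 31, Kwame 22, Jonas 60, Yuki 35. Eliminate Amara.
Round 2: Ivan 31, Kwame 38, Jonas 65, Yuki 35. Eliminate Ivan.
Round 3: Kwame 38, Jonas 96, Yuki 35. Jonas has a majority.

Jonas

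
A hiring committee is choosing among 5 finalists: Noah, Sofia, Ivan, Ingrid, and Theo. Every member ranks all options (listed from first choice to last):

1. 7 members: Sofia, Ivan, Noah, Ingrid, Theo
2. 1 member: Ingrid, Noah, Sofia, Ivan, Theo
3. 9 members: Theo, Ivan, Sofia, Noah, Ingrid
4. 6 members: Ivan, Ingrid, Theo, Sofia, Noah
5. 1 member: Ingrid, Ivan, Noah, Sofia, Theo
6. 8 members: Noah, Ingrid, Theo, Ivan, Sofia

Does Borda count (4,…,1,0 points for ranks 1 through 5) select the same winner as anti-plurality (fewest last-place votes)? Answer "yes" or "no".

yes

Borda — scores: Noah 60, Sofia 55, Ivan 84, Ingrid 57, Theo 64. Winner: Ivan.
Anti-plurality — last-place votes: Noah 6, Sofia 8, Ivan 0, Ingrid 9, Theo 9. Winner: Ivan.
The two methods agree.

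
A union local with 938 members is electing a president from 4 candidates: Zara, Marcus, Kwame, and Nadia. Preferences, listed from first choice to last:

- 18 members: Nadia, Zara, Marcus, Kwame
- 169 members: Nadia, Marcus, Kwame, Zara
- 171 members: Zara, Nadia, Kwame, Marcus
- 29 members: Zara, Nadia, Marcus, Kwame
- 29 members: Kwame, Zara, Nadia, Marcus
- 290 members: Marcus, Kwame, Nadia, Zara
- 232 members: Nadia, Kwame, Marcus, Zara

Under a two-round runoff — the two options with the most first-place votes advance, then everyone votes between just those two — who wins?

Nadia

Round 1 first-place votes: Zara 200, Marcus 290, Kwame 29, Nadia 419.
Nadia and Marcus advance.
Runoff: Nadia is preferred to Marcus by 648 voters; Marcus by 290.
Nadia wins the runoff.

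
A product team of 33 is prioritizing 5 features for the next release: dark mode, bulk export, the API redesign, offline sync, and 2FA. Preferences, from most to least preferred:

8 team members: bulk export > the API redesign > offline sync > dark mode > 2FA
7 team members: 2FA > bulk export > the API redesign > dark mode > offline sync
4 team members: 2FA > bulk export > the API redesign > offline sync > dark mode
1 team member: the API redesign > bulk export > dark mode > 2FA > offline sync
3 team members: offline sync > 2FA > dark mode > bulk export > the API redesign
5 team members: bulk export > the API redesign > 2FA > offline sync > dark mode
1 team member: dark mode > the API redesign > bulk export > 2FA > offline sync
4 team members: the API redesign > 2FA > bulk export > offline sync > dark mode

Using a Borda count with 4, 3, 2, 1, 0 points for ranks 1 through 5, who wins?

bulk export

dark mode: 8·1 + 7·1 + 4·0 + 1·2 + 3·2 + 5·0 + 1·4 + 4·0 = 27
bulk export: 8·4 + 7·3 + 4·3 + 1·3 + 3·1 + 5·4 + 1·2 + 4·2 = 101
the API redesign: 8·3 + 7·2 + 4·2 + 1·4 + 3·0 + 5·3 + 1·3 + 4·4 = 84
offline sync: 8·2 + 7·0 + 4·1 + 1·0 + 3·4 + 5·1 + 1·0 + 4·1 = 41
2FA: 8·0 + 7·4 + 4·4 + 1·1 + 3·3 + 5·2 + 1·1 + 4·3 = 77
bulk export has the highest Borda score (101).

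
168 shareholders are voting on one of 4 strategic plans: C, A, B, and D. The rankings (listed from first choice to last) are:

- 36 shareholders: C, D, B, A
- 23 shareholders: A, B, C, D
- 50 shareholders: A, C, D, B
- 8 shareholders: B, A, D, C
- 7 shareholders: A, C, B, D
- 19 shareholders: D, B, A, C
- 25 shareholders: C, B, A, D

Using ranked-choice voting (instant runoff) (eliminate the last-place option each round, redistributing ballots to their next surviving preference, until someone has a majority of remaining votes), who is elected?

Round 1: C 61, A 80, B 8, D 19. Eliminate B.
Round 2: C 61, A 88, D 19. A has a majority.

A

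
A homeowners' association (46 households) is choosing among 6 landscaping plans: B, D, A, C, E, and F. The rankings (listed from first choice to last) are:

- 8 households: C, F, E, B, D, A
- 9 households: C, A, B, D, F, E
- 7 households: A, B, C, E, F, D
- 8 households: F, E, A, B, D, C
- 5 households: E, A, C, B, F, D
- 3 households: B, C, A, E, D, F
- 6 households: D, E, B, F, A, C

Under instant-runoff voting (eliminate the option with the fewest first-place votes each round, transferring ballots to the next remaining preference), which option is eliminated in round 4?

Round 1: B 3, D 6, A 7, C 17, E 5, F 8. Eliminate B.
Round 2: D 6, A 7, C 20, E 5, F 8. Eliminate E.
Round 3: D 6, A 12, C 20, F 8. Eliminate D.
Round 4: A 12, C 20, F 14. Eliminate A.

A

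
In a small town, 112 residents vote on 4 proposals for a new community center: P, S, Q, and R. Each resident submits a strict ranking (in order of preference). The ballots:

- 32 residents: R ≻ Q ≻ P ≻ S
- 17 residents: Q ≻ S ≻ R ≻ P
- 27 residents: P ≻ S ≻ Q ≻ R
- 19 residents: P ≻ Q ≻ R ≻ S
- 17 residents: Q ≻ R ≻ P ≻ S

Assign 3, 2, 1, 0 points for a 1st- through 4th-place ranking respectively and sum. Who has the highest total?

Q

P: 32·1 + 17·0 + 27·3 + 19·3 + 17·1 = 187
S: 32·0 + 17·2 + 27·2 + 19·0 + 17·0 = 88
Q: 32·2 + 17·3 + 27·1 + 19·2 + 17·3 = 231
R: 32·3 + 17·1 + 27·0 + 19·1 + 17·2 = 166
Q has the highest Borda score (231).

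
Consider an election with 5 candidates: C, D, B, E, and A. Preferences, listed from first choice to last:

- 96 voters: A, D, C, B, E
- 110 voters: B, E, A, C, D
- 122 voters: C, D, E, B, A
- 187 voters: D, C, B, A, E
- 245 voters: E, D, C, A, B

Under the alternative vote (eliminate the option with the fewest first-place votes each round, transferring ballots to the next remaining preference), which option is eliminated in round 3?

C

Round 1: C 122, D 187, B 110, E 245, A 96. Eliminate A.
Round 2: C 122, D 283, B 110, E 245. Eliminate B.
Round 3: C 122, D 283, E 355. Eliminate C.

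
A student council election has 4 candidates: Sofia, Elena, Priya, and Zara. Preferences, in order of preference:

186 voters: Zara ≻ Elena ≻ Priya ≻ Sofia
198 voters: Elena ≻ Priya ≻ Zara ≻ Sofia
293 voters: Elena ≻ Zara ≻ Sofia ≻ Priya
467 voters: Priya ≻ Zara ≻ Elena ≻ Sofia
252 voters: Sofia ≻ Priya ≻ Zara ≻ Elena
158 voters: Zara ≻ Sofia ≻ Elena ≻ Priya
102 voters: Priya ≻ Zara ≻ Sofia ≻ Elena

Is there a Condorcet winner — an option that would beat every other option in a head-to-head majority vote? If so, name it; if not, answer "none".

Checking pairwise contests:
Elena beats Sofia 1144–512.
Zara beats Elena 1165–491.
Elena beats Priya 835–821.
Priya beats Zara 1019–637.
Every option loses at least one head-to-head, so there is no Condorcet winner.

none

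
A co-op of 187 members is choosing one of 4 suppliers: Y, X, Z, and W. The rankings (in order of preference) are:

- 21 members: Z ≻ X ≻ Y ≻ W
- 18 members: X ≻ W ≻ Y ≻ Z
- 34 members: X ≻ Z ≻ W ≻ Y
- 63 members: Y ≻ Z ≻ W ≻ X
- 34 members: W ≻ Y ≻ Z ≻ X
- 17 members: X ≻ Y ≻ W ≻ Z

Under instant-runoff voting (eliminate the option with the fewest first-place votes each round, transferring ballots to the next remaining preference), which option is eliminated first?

Round 1: Y 63, X 69, Z 21, W 34. Eliminate Z.

Z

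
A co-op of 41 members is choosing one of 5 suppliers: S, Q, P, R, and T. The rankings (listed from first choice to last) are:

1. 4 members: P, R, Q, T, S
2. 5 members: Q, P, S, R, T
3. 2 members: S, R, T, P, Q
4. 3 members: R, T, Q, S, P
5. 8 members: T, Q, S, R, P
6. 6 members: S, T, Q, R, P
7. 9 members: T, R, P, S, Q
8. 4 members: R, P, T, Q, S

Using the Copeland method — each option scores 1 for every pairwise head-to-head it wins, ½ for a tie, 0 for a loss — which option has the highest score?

T

S: beats R; loses to Q, P, and T → score 1.
Q: beats S and P; loses to R and T → score 2.
P: beats S; loses to Q, R, and T → score 1.
R: beats Q and P; loses to S and T → score 2.
T: beats S, Q, P, and R → score 4.
T has the best pairwise record.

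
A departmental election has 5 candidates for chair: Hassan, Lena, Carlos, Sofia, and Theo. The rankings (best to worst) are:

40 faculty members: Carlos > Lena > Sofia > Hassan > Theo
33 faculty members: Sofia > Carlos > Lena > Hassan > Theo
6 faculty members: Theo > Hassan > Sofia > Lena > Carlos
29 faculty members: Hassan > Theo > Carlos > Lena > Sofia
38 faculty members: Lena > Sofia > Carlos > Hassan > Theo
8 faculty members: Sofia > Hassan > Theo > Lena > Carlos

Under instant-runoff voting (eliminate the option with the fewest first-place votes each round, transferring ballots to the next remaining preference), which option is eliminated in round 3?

Round 1: Hassan 29, Lena 38, Carlos 40, Sofia 41, Theo 6. Eliminate Theo.
Round 2: Hassan 35, Lena 38, Carlos 40, Sofia 41. Eliminate Hassan.
Round 3: Lena 38, Carlos 69, Sofia 47. Eliminate Lena.

Lena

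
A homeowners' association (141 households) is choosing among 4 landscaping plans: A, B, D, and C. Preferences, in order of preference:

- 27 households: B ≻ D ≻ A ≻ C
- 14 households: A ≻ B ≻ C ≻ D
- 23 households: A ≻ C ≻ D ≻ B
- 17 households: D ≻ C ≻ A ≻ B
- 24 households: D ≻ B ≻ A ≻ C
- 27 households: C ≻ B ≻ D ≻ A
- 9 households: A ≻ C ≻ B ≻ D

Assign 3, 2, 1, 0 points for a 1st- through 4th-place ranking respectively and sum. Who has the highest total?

A: 27·1 + 14·3 + 23·3 + 17·1 + 24·1 + 27·0 + 9·3 = 206
B: 27·3 + 14·2 + 23·0 + 17·0 + 24·2 + 27·2 + 9·1 = 220
D: 27·2 + 14·0 + 23·1 + 17·3 + 24·3 + 27·1 + 9·0 = 227
C: 27·0 + 14·1 + 23·2 + 17·2 + 24·0 + 27·3 + 9·2 = 193
D has the highest Borda score (227).

D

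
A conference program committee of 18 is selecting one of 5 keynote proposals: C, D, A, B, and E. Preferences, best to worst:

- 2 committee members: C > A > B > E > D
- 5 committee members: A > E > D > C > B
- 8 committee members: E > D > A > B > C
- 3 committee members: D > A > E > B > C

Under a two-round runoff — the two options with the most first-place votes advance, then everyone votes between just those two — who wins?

A

Round 1 first-place votes: C 2, D 3, A 5, B 0, E 8.
E and A advance.
Runoff: E is preferred to A by 8 voters; A by 10.
A wins the runoff.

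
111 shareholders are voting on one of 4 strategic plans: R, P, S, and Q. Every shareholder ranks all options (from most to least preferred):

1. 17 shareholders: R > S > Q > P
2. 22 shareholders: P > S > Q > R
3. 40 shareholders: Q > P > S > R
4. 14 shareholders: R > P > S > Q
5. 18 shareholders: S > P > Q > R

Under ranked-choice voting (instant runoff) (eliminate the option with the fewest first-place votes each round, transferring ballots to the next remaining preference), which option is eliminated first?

Round 1: R 31, P 22, S 18, Q 40. Eliminate S.

S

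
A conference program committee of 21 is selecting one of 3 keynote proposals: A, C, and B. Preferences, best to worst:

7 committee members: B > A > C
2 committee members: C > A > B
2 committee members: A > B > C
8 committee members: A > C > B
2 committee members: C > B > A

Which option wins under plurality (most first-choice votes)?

First-place votes: A 10, C 4, B 7.
A has the most first-place votes.

A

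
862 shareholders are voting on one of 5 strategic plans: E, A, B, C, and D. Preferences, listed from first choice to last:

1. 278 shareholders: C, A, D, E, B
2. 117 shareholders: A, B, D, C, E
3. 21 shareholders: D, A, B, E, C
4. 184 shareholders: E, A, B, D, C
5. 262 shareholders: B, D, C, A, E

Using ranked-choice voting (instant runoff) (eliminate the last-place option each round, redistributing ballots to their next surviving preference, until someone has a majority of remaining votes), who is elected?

Round 1: E 184, A 117, B 262, C 278, D 21. Eliminate D.
Round 2: E 184, A 138, B 262, C 278. Eliminate A.
Round 3: E 184, B 400, C 278. Eliminate E.
Round 4: B 584, C 278. B has a majority.

B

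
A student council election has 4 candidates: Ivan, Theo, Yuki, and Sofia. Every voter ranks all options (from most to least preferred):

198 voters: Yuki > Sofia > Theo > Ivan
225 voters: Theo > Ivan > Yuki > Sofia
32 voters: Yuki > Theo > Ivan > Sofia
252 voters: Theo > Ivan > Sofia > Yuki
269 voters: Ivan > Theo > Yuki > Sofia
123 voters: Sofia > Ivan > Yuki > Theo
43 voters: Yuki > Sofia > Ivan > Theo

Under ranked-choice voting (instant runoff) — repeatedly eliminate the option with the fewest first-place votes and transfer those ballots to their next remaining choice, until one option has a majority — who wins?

Theo

Round 1: Ivan 269, Theo 477, Yuki 273, Sofia 123. Eliminate Sofia.
Round 2: Ivan 392, Theo 477, Yuki 273. Eliminate Yuki.
Round 3: Ivan 435, Theo 707. Theo has a majority.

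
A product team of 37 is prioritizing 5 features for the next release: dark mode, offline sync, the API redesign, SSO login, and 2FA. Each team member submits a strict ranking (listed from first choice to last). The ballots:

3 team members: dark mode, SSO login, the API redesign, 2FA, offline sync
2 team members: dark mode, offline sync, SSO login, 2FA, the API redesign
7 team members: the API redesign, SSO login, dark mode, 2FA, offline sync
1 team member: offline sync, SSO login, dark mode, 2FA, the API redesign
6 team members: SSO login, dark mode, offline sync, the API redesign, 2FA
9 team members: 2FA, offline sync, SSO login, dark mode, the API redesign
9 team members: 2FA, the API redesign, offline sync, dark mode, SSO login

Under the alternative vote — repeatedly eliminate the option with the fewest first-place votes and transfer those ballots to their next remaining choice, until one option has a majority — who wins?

SSO login

Round 1: dark mode 5, offline sync 1, the API redesign 7, SSO login 6, 2FA 18. Eliminate offline sync.
Round 2: dark mode 5, the API redesign 7, SSO login 7, 2FA 18. Eliminate dark mode.
Round 3: the API redesign 7, SSO login 12, 2FA 18. Eliminate the API redesign.
Round 4: SSO login 19, 2FA 18. SSO login has a majority.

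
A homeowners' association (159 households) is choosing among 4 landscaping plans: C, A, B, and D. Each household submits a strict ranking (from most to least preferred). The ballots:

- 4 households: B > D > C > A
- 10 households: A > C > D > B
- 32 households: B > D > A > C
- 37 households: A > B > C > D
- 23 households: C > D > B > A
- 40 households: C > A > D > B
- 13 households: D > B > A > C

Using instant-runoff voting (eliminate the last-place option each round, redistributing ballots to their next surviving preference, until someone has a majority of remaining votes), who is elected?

B

Round 1: C 63, A 47, B 36, D 13. Eliminate D.
Round 2: C 63, A 47, B 49. Eliminate A.
Round 3: C 73, B 86. B has a majority.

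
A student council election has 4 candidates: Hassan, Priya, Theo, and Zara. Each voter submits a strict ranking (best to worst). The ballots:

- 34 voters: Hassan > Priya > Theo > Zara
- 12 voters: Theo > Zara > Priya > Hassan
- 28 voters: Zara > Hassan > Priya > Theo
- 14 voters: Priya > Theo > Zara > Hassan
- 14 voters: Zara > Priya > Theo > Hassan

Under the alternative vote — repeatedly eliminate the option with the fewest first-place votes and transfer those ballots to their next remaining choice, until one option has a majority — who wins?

Round 1: Hassan 34, Priya 14, Theo 12, Zara 42. Eliminate Theo.
Round 2: Hassan 34, Priya 14, Zara 54. Zara has a majority.

Zara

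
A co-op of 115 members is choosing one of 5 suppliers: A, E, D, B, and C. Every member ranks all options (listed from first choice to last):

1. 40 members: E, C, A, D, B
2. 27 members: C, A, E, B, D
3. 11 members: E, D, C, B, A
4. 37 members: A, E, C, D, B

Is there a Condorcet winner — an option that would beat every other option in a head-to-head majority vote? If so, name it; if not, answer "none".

Checking pairwise contests:
C beats A 78–37.
A beats E 64–51.
A beats D 104–11.
A beats B 104–11.
E beats C 88–27.
Every option loses at least one head-to-head, so there is no Condorcet winner.

none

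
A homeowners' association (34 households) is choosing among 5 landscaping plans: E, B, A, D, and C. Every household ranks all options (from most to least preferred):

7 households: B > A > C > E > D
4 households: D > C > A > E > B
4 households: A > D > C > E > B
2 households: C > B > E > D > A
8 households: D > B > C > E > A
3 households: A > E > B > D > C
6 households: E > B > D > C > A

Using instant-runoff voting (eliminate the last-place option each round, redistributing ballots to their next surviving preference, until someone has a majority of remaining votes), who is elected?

B

Round 1: E 6, B 7, A 7, D 12, C 2. Eliminate C.
Round 2: E 6, B 9, A 7, D 12. Eliminate E.
Round 3: B 15, A 7, D 12. Eliminate A.
Round 4: B 18, D 16. B has a majority.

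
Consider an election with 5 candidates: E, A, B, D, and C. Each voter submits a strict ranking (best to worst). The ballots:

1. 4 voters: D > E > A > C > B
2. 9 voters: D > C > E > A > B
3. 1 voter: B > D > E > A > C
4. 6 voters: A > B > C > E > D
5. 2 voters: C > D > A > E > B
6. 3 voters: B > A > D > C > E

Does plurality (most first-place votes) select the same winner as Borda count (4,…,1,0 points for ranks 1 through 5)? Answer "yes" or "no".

Plurality — first-place votes: E 0, A 6, B 4, D 13, C 2. Winner: D.
Borda — scores: E 40, A 55, B 34, D 67, C 54. Winner: D.
The two methods agree.

yes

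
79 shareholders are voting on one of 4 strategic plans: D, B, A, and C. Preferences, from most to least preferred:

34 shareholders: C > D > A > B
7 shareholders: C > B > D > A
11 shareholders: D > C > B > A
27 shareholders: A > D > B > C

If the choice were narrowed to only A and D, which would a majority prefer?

Voters preferring A to D: 27; preferring D to A: 52.
D wins the head-to-head.

D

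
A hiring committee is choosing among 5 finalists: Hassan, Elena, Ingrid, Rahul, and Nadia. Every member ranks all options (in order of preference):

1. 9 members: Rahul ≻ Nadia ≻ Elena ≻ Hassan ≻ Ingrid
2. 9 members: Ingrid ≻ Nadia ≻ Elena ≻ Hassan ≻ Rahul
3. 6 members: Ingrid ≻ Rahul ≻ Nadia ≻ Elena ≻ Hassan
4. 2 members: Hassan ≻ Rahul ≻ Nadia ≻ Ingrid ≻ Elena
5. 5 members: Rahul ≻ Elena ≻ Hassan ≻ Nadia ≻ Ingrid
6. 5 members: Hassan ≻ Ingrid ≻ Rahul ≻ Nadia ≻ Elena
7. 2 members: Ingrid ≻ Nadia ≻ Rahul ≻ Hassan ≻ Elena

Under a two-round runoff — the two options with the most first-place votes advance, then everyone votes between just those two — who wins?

Ingrid

Round 1 first-place votes: Hassan 7, Elena 0, Ingrid 17, Rahul 14, Nadia 0.
Ingrid and Rahul advance.
Runoff: Ingrid is preferred to Rahul by 22 voters; Rahul by 16.
Ingrid wins the runoff.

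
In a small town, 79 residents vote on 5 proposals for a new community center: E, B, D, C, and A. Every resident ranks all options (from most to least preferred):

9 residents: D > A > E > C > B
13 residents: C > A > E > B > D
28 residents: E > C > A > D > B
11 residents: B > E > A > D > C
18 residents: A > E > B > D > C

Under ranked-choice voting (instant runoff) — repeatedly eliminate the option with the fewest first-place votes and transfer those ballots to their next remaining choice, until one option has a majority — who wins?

Round 1: E 28, B 11, D 9, C 13, A 18. Eliminate D.
Round 2: E 28, B 11, C 13, A 27. Eliminate B.
Round 3: E 39, C 13, A 27. Eliminate C.
Round 4: E 39, A 40. A has a majority.

A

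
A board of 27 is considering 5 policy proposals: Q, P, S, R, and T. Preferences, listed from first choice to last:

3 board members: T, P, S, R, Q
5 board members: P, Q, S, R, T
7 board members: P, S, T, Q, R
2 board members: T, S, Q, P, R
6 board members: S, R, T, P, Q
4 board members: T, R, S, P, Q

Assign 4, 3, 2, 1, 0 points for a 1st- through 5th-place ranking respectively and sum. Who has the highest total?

Q: 3·0 + 5·3 + 7·1 + 2·2 + 6·0 + 4·0 = 26
P: 3·3 + 5·4 + 7·4 + 2·1 + 6·1 + 4·1 = 69
S: 3·2 + 5·2 + 7·3 + 2·3 + 6·4 + 4·2 = 75
R: 3·1 + 5·1 + 7·0 + 2·0 + 6·3 + 4·3 = 38
T: 3·4 + 5·0 + 7·2 + 2·4 + 6·2 + 4·4 = 62
S has the highest Borda score (75).

S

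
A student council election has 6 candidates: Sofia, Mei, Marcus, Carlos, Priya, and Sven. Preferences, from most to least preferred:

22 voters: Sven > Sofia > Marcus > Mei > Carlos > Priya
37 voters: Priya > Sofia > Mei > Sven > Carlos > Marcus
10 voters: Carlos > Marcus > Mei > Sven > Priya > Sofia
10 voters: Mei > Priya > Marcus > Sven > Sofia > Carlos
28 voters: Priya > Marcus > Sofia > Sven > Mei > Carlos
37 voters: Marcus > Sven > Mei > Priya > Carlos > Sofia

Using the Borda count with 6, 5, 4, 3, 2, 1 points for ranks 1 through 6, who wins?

Sofia: 22·5 + 37·5 + 10·1 + 10·2 + 28·4 + 37·1 = 474
Mei: 22·3 + 37·4 + 10·4 + 10·6 + 28·2 + 37·4 = 518
Marcus: 22·4 + 37·1 + 10·5 + 10·4 + 28·5 + 37·6 = 577
Carlos: 22·2 + 37·2 + 10·6 + 10·1 + 28·1 + 37·2 = 290
Priya: 22·1 + 37·6 + 10·2 + 10·5 + 28·6 + 37·3 = 593
Sven: 22·6 + 37·3 + 10·3 + 10·3 + 28·3 + 37·5 = 572
Priya has the highest Borda score (593).

Priya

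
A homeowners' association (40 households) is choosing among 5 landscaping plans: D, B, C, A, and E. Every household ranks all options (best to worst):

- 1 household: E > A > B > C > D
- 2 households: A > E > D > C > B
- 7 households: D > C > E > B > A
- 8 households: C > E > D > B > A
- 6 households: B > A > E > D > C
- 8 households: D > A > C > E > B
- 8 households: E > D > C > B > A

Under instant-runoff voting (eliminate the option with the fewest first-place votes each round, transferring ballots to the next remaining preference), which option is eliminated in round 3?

Round 1: D 15, B 6, C 8, A 2, E 9. Eliminate A.
Round 2: D 15, B 6, C 8, E 11. Eliminate B.
Round 3: D 15, C 8, E 17. Eliminate C.

C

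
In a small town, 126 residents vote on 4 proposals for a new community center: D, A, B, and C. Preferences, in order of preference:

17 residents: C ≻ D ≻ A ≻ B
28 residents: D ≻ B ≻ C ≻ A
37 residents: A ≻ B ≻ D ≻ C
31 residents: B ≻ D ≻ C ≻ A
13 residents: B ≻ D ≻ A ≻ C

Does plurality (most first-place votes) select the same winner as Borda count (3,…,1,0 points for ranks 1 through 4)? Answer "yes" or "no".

Plurality — first-place votes: D 28, A 37, B 44, C 17. Winner: B.
Borda — scores: D 243, A 141, B 262, C 110. Winner: B.
The two methods agree.

yes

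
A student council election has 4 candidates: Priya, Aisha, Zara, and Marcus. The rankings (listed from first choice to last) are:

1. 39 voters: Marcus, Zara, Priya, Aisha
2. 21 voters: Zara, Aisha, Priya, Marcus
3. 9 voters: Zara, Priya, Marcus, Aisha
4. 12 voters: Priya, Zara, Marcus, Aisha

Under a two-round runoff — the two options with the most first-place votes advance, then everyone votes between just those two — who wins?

Round 1 first-place votes: Priya 12, Aisha 0, Zara 30, Marcus 39.
Marcus and Zara advance.
Runoff: Marcus is preferred to Zara by 39 voters; Zara by 42.
Zara wins the runoff.

Zara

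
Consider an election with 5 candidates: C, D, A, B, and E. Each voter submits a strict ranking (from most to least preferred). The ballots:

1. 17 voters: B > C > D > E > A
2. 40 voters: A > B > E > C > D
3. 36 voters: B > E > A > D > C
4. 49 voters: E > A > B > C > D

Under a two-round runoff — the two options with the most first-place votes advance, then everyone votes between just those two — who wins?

Round 1 first-place votes: C 0, D 0, A 40, B 53, E 49.
B and E advance.
Runoff: B is preferred to E by 93 voters; E by 49.
B wins the runoff.

B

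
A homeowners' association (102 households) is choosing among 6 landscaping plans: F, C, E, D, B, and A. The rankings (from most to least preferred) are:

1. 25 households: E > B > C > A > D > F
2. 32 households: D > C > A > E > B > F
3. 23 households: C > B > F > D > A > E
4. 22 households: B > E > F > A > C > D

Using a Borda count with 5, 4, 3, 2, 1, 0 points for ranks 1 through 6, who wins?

F: 25·0 + 32·0 + 23·3 + 22·3 = 135
C: 25·3 + 32·4 + 23·5 + 22·1 = 340
E: 25·5 + 32·2 + 23·0 + 22·4 = 277
D: 25·1 + 32·5 + 23·2 + 22·0 = 231
B: 25·4 + 32·1 + 23·4 + 22·5 = 334
A: 25·2 + 32·3 + 23·1 + 22·2 = 213
C has the highest Borda score (340).

C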